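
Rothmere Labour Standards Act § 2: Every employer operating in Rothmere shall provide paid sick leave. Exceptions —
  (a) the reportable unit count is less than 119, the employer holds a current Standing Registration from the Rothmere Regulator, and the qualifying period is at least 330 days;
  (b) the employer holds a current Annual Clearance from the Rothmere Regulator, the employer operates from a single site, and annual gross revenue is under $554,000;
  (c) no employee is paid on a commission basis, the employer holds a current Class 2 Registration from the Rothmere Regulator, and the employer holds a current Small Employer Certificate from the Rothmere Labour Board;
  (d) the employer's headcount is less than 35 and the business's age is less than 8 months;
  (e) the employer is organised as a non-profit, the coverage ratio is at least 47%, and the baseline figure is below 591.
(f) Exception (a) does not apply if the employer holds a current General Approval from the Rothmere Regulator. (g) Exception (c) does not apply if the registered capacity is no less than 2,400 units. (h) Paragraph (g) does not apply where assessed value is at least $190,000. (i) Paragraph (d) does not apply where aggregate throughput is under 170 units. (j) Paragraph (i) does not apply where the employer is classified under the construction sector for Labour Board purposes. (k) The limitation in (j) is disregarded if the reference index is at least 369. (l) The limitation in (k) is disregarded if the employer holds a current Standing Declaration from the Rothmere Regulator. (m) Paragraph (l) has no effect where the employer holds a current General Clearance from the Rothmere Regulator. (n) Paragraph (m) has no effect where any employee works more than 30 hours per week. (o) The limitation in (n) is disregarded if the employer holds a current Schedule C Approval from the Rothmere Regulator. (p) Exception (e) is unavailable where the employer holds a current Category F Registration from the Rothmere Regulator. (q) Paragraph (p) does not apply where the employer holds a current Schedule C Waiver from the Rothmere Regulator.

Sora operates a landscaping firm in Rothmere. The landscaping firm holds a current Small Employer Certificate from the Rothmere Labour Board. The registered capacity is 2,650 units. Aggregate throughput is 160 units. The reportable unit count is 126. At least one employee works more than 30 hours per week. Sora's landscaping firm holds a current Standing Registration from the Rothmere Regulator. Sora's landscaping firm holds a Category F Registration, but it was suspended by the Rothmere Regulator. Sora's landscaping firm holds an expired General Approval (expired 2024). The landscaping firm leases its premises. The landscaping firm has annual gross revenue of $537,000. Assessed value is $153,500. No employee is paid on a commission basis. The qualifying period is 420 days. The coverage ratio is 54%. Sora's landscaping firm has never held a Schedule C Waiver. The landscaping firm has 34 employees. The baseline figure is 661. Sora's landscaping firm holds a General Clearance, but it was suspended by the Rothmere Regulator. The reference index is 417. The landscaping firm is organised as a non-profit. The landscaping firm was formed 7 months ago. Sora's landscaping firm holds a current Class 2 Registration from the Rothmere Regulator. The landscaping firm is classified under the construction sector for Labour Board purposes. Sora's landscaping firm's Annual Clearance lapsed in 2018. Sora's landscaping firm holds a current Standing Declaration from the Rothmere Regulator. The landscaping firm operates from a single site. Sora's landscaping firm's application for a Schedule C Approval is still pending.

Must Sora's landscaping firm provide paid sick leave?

Exception (a) requires that the reportable unit count is less than 119; but the reportable unit count is 126, not less than 119, so (a) is unavailable.
Exception (b) requires that the employer holds a current Annual Clearance from the Rothmere Regulator; but no current Annual Clearance is held, so (b) is unavailable.
Exception (c): no employee is paid on commission; a current Class 2 Registration is held; a current Small Employer Certificate is held — every condition holds. Turning to paragraphs (g)–(h): (g) is triggered — the registered capacity is 2,650 units, meeting the 2,400 units threshold. (h), which would lift (g), is inapplicable — assessed value is $153,500, short of $190,000. Exception (c) does not apply.
Exception (d): the employer's headcount is 34, less than the 35 limit; the business's age is 7 months, less than the 8 months limit — every condition holds. Applying paragraphs (i)–(o): (i) is triggered (aggregate throughput is 160 units, under the 170 units limit), but is overridden by (j): (j) applies — the landscaping firm is classified under the construction sector. (k) is engaged (the reference index is 417, meeting the 369 threshold), but is itself disapplied by (l): (l) is triggered — a current Standing Declaration is held. (m) does not operate here (there is no General Clearance in force), so (l) stands. Exception (d) stands.
Exception (e) fails — the baseline figure is 661, not below 591.

No — exception (d) applies; Sora's landscaping firm is not required to provide paid sick leave.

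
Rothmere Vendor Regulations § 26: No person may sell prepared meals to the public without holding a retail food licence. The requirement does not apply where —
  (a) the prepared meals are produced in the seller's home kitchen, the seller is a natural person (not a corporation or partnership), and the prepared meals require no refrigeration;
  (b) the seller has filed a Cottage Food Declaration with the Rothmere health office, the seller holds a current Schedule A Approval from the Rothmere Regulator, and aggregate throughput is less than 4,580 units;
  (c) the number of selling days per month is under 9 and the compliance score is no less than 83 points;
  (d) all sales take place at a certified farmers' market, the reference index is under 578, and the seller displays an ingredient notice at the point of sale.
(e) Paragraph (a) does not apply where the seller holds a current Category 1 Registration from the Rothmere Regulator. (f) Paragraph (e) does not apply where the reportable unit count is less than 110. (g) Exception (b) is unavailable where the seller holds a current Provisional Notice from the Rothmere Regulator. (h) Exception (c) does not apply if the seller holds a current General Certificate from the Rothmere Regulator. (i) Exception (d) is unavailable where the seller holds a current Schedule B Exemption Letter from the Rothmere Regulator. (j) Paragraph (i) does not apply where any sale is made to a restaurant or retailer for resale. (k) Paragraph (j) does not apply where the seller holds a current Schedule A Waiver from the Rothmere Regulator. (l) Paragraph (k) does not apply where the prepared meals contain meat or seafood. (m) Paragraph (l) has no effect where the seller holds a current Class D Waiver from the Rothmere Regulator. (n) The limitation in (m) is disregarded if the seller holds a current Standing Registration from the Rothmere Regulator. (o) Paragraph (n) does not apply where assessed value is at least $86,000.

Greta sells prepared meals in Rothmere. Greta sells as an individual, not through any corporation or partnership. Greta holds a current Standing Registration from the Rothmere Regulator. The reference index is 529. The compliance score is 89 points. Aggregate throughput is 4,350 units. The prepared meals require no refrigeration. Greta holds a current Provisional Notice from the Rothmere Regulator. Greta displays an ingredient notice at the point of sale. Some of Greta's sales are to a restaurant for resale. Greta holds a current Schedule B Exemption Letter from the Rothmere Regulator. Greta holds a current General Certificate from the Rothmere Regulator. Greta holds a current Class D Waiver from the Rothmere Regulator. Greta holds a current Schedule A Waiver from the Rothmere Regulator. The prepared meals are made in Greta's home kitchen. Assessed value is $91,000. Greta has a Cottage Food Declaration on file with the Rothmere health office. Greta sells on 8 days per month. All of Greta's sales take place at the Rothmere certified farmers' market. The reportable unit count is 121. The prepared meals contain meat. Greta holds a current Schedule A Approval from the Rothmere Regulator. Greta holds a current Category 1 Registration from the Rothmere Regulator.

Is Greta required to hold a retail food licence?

Yes — Greta must hold a retail food licence.

Exception (a)'s conditions are all satisfied: the prepared meals are home-kitchen produced; the seller is a natural person; the prepared meals are shelf-stable. But: (e) applies — a current Category 1 Registration is held. (f) is not engaged (the reportable unit count is 121, not less than 110), so (e) stands. So (a) is unavailable.
Exception (b) is satisfied on its face — a Cottage Food Declaration is on file; a current Schedule A Approval is held; aggregate throughput is 4,350 units, less than the 4,580 units limit. But applying paragraph (g): (g) applies — a current Provisional Notice is held. (b) is therefore removed.
All of (c)'s requirements are met (the number of selling days per month is 8, under the 9 limit; the compliance score is 89 points, meeting the 83 points threshold). But applying paragraph (h): (h) operates — a current General Certificate is held. Exception (c) does not apply.
Exception (d)'s conditions are all satisfied: all sales are at a certified farmers' market; the reference index is 529, under the 578 limit; an ingredient notice is displayed. But applying paragraphs (i)–(o): (i) applies — a current Schedule B Exemption Letter is held. (j) would limit (i) — some sales are to a restaurant for resale — but (k) sets (j) aside: (k) operates against (j): a current Schedule A Waiver is held. (l) is engaged (the prepared meals contain meat), but is set aside by (m): (m) is engaged — a current Class D Waiver is held. (n) is engaged (a current Standing Registration is held), but is displaced by (o): (o) applies — assessed value is $91,000, meeting the $86,000 threshold. Exception (d) does not apply.
None of the exceptions is available; § 26 applies in full.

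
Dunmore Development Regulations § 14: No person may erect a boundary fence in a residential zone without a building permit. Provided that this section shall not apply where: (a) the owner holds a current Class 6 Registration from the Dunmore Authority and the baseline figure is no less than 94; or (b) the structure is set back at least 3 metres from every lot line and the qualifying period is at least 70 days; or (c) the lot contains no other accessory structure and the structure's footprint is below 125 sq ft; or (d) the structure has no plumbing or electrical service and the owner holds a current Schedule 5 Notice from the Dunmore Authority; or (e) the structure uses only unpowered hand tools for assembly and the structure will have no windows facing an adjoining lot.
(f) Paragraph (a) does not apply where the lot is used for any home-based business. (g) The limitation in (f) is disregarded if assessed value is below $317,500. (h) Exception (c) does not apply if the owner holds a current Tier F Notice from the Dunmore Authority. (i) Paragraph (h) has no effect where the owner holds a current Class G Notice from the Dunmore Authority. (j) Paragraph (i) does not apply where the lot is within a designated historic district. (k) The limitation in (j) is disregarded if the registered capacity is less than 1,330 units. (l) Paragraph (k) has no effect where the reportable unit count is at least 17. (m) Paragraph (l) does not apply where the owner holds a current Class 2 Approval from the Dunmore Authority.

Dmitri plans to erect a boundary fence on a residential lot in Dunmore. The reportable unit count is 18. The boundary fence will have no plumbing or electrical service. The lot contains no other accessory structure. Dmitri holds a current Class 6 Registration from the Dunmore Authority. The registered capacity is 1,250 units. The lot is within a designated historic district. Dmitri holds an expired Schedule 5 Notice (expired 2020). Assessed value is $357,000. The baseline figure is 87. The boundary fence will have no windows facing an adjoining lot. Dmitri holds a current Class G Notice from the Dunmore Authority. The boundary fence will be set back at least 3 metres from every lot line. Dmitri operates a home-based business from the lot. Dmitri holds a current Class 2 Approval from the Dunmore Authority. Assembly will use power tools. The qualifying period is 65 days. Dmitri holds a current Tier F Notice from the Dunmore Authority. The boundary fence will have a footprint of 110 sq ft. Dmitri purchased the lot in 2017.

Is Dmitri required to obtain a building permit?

No — exception (c) applies; Dmitri does not need a building permit.

Exception (a) fails — the baseline figure is 87, short of 94.
Exception (b) does not apply: the qualifying period is 65 days, short of 70 days.
Exception (c) is satisfied on its face — the lot has no other accessory structure; the structure's footprint is 110 sq ft, below the 125 sq ft limit. Considering the limiting provisions: (h) applies (a current Tier F Notice is held), but is overridden by (i): (i) applies — a current Class G Notice is held. (j) operates (the lot is in a historic district), but is set aside by (k): (k) is engaged — the registered capacity is 1,250 units, less than the 1,330 units limit. (l) is engaged (the reportable unit count is 18, meeting the 17 threshold), but is set aside by (m): (m) is engaged — a current Class 2 Approval is held. Exception (c) stands.
Exception (d) does not apply: there is no Schedule 5 Notice in force.
Exception (e) does not apply: assembly uses power tools.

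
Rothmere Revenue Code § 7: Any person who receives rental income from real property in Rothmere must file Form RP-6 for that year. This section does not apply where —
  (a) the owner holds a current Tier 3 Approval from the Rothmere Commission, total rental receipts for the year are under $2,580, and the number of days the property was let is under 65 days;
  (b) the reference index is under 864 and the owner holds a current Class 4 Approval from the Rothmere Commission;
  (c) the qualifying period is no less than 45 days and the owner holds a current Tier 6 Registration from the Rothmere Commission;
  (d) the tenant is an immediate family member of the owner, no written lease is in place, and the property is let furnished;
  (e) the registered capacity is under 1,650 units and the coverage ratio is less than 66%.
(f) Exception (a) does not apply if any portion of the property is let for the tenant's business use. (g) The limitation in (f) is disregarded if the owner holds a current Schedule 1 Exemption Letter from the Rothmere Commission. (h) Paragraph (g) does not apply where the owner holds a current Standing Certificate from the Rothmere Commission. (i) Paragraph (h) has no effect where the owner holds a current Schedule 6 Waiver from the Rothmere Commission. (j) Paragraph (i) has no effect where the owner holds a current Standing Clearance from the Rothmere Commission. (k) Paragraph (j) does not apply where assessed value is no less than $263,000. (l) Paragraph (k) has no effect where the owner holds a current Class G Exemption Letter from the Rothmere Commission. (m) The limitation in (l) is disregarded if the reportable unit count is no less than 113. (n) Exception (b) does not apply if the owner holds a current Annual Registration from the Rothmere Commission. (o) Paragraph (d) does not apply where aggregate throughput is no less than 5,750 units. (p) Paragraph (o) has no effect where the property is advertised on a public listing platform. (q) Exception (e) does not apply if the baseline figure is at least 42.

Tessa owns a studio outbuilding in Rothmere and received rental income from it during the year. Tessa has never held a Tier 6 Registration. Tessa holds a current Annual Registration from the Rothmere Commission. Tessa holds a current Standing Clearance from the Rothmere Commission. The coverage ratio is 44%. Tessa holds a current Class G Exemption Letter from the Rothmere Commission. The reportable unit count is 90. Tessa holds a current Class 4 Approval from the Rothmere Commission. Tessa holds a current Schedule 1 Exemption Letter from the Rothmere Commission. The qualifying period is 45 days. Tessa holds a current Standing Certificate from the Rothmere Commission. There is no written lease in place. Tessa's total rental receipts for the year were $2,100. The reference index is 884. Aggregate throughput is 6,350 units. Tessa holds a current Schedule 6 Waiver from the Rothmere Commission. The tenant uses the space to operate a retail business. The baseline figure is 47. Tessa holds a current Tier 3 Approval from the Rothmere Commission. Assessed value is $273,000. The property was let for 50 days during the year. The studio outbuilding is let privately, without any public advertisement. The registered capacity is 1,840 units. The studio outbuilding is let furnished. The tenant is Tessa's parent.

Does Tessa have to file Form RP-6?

Yes — Tessa must file Form RP-6.

All of (a)'s requirements are met (a current Tier 3 Approval is held; total rental receipts for the year are $2,100, under the $2,580 limit; the number of days the property was let is 50 days, under the 65 days limit). Turning to paragraphs (f)–(m): (f) operates against (a): the space is let for business use. (g) applies (a current Schedule 1 Exemption Letter is held), but is set aside by (h): (h) operates against (g): a current Standing Certificate is held. (i) would limit (h) — a current Schedule 6 Waiver is held — but (j) sets (i) aside: (j) operates against (i): a current Standing Clearance is held. (k) would limit (j) — assessed value is $273,000, meeting the $263,000 threshold — but (l) sets (k) aside: (l) operates — a current Class G Exemption Letter is held. (m), which would lift (l), is not engaged — the reportable unit count is 90, short of 113. (a) is therefore removed.
Exception (b) requires that the reference index is under 864; but the reference index is 884, not under 864, so (b) is unavailable.
Exception (c) requires that the owner holds a current Tier 6 Registration from the Rothmere Commission; but no current Tier 6 Registration is held, so (c) is unavailable.
Exception (d) is satisfied on its face — the tenant is an immediate family member; there is no written lease; the property is let furnished. But: (o) applies — aggregate throughput is 6,350 units, meeting the 5,750 units threshold. (p) is not engaged (the property is let privately without advertisement), so (o) stands. So (d) is unavailable.
Exception (e) does not apply: the registered capacity is 1,840 units, not under 1,650 units.
Every exception is unavailable, so the rule governs.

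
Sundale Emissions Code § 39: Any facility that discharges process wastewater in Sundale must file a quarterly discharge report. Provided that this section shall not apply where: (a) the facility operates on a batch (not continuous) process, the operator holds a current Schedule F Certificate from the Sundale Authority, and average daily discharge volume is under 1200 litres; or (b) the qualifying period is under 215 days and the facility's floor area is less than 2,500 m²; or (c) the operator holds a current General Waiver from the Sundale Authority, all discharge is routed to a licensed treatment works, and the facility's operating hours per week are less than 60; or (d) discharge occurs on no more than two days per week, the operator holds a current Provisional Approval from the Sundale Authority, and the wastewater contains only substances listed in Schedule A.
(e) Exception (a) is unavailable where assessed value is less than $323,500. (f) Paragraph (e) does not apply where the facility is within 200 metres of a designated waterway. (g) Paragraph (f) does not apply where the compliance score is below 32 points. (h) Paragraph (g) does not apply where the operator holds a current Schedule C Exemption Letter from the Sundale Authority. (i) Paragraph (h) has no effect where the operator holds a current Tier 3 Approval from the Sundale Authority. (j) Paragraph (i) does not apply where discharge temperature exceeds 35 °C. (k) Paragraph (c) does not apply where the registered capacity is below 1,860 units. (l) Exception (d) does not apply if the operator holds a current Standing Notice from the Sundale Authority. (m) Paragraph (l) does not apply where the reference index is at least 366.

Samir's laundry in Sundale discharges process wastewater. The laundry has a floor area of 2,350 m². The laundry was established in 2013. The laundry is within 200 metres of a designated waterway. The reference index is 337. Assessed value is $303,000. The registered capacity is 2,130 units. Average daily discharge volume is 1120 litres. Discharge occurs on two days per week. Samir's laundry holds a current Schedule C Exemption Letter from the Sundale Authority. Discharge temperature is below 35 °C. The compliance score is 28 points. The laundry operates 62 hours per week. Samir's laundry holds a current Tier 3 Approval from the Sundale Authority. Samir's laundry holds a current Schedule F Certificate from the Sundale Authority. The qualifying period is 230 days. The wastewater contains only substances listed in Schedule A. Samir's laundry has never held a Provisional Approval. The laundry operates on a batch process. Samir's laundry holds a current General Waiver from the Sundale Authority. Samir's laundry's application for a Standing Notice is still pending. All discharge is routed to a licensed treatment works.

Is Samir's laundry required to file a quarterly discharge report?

Exception (a)'s conditions are all satisfied: the facility operates on a batch process; a current Schedule F Certificate is held; average daily discharge volume is 1120 litres, under the 1200 litres limit. But: (e) operates — assessed value is $303,000, less than the $323,500 limit. (f) operates (the laundry is within 200 m of a designated waterway), but is itself disapplied by (g): (g) is triggered — the compliance score is 28 points, below the 32 points limit. (h) would limit (g) — a current Schedule C Exemption Letter is held — but (i) sets (h) aside: (i) operates against (h): a current Tier 3 Approval is held. (j), which would lift (i), is not triggered — discharge temperature is below 35 °C. Exception (a) does not apply.
Exception (b) does not apply: the qualifying period is 230 days, not under 215 days.
Exception (c) requires that the facility's operating hours per week are less than 60; but the facility's operating hours per week are 62, not less than 60, so (c) is unavailable.
Exception (d) does not apply: the Provisional Approval is not current.
Every exception is unavailable, so the rule governs.

Yes — Samir's laundry must file a quarterly discharge report.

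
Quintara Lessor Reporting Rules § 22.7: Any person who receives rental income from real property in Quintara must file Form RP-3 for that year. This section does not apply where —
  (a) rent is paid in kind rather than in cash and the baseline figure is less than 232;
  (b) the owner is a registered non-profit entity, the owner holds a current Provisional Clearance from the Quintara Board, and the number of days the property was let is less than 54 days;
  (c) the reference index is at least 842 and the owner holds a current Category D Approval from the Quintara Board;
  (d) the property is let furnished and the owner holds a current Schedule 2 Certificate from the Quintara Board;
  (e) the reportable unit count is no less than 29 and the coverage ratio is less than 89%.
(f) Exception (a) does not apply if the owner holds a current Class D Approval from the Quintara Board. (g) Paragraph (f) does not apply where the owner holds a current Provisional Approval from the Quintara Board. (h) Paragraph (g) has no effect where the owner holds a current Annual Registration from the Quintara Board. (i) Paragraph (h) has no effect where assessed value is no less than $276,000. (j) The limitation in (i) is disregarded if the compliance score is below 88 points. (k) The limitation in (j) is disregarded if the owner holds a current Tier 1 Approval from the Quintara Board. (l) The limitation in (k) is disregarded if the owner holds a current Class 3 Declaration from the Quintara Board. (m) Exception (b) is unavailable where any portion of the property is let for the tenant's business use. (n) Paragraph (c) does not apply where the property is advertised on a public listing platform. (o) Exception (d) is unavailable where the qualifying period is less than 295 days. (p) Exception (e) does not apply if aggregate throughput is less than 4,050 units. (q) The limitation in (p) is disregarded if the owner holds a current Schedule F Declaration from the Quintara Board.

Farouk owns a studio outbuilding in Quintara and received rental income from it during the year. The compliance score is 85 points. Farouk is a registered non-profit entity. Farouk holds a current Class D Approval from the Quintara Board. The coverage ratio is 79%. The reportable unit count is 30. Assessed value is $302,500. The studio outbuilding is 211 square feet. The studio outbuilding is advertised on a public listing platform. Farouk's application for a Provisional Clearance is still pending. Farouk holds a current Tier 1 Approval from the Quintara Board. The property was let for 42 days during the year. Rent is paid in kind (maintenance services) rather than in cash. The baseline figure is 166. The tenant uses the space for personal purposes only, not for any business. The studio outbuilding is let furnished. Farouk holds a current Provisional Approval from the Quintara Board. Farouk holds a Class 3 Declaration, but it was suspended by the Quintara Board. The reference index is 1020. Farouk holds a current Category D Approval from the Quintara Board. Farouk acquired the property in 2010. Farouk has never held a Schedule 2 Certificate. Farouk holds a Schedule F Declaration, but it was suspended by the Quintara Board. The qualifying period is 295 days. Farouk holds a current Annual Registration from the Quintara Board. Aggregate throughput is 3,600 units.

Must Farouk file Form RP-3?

Exception (a): rent is paid in kind; the baseline figure is 166, less than the 232 limit — every condition holds. Applying paragraphs (f)–(l): (f) would limit (a) — a current Class D Approval is held — but (g) sets (f) aside: (g) operates against (f): a current Provisional Approval is held. (h) is engaged (a current Annual Registration is held), but is displaced by (i): (i) operates against (h): assessed value is $302,500, meeting the $276,000 threshold. (j) would limit (i) — the compliance score is 85 points, below the 88 points limit — but (k) sets (j) aside: (k) operates against (j): a current Tier 1 Approval is held. (l), which would lift (k), is not triggered — no current Class 3 Declaration is held. Exception (a) stands.
Exception (b) fails — there is no Provisional Clearance in force.
Exception (c)'s conditions are all satisfied: the reference index is 1,020, meeting the 842 threshold; a current Category D Approval is held. But: (n) applies — the property is publicly advertised. (c) is therefore removed.
Exception (d) does not apply: there is no Schedule 2 Certificate in force.
All of (e)'s requirements are met (the reportable unit count is 30, meeting the 29 threshold; the coverage ratio is 79%, less than the 89% limit). Turning to paragraphs (p)–(q): (p) is triggered — aggregate throughput is 3,600 units, less than the 4,050 units limit. (q) is not triggered (there is no Schedule F Declaration in force), so (p) stands. (e) is therefore removed.

No — exception (a) applies; Farouk is not required to file Form RP-3.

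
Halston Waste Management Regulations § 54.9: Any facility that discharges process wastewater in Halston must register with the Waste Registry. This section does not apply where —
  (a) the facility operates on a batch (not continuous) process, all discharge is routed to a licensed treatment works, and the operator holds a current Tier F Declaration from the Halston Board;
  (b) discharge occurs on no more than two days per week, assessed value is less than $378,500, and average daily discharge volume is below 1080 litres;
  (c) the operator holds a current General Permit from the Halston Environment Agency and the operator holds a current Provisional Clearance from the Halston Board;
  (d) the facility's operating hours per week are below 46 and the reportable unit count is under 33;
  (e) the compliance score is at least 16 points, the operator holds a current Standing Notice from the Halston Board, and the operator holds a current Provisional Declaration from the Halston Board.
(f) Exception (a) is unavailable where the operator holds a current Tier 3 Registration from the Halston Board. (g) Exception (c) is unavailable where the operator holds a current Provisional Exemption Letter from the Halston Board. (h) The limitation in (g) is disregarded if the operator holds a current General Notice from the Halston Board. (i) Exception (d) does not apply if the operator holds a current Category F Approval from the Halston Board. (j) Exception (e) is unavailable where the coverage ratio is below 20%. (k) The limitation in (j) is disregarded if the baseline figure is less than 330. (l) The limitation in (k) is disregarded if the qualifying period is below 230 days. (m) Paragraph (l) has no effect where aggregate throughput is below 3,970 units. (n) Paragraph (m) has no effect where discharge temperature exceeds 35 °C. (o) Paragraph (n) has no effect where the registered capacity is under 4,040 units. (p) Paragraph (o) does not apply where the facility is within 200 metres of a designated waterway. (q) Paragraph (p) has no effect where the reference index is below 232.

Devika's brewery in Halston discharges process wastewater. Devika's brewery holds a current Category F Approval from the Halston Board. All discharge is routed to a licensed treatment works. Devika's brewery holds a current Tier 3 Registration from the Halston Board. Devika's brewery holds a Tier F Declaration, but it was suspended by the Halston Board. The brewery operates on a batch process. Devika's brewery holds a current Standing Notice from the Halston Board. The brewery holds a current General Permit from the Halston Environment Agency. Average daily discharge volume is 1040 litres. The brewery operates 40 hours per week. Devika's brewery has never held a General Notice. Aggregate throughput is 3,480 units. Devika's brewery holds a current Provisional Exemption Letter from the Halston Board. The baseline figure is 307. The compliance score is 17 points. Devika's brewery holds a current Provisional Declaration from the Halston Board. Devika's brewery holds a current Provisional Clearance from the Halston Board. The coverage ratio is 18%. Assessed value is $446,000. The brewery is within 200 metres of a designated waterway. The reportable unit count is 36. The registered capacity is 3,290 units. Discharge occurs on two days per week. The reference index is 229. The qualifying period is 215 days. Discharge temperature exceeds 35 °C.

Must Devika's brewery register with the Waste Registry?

Exception (a) does not apply: no current Tier F Declaration is held.
Exception (b) requires that assessed value is less than $378,500; but assessed value is $446,000, not less than $378,500, so (b) is unavailable.
All of (c)'s requirements are met (a current General Permit is held; a current Provisional Clearance is held). However, paragraphs (g)–(h) must be considered: (g) operates against (c): a current Provisional Exemption Letter is held. (h) is not triggered (the General Notice is not current), so (g) stands. So (c) is unavailable.
Exception (d) fails — the reportable unit count is 36, not under 33.
Exception (e) is satisfied on its face — the compliance score is 17 points, meeting the 16 points threshold; a current Standing Notice is held; a current Provisional Declaration is held. Applying paragraphs (j)–(q): (j) would limit (e) — the coverage ratio is 18%, below the 20% limit — but (k) sets (j) aside: (k) is triggered — the baseline figure is 307, less than the 330 limit. (l) is engaged (the qualifying period is 215 days, below the 230 days limit), but is overridden by (m): (m) operates against (l): aggregate throughput is 3,480 units, below the 3,970 units limit. (n) would limit (m) — discharge temperature exceeds 35 °C — but (o) sets (n) aside: (o) operates against (n): the registered capacity is 3,290 units, under the 4,040 units limit. (p) applies (the brewery is within 200 m of a designated waterway), but is set aside by (q): (q) operates against (p): the reference index is 229, below the 232 limit. Exception (e) stands.

No — exception (e) applies; Devika's brewery is not required to register with the Waste Registry.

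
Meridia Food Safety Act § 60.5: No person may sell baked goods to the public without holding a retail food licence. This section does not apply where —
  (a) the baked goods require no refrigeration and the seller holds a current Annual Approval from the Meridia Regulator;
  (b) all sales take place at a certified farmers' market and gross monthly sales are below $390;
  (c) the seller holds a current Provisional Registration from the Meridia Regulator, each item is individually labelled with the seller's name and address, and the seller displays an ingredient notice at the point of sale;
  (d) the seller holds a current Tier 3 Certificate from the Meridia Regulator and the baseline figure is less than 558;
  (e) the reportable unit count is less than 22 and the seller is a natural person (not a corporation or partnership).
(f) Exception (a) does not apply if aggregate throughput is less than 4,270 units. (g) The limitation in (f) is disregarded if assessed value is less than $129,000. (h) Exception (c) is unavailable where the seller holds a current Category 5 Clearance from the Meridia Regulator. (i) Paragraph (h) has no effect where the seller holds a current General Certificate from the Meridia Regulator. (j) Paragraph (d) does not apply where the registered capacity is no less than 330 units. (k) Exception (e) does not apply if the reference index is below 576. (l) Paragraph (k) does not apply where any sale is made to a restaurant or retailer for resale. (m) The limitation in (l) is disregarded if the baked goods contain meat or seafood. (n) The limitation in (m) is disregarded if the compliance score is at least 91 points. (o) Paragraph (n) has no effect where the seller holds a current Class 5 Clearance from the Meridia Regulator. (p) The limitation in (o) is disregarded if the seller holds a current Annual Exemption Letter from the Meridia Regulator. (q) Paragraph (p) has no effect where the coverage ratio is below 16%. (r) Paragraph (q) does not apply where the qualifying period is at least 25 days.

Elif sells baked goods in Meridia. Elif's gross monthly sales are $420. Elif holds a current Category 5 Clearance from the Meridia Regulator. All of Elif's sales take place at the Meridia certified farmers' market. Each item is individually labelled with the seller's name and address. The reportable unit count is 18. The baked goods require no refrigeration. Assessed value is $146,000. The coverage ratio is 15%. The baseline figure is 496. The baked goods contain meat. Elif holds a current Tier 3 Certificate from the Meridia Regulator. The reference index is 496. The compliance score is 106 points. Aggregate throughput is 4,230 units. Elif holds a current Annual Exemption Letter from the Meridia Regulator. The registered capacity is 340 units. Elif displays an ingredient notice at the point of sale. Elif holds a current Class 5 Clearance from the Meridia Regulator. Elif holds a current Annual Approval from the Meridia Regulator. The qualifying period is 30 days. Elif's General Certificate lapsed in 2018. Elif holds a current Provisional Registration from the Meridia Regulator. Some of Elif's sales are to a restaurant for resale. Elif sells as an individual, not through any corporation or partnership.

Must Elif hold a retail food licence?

Exception (a) is satisfied on its face — the baked goods are shelf-stable; a current Annual Approval is held. But applying paragraphs (f)–(g): (f) operates against (a): aggregate throughput is 4,230 units, less than the 4,270 units limit. (g) does not operate here (assessed value is $146,000, not less than $129,000), so (f) stands. (a) is therefore removed.
Exception (b) requires that gross monthly sales are below $390; but gross monthly sales are $420, not below $390, so (b) is unavailable.
Exception (c) is satisfied on its face — a current Provisional Registration is held; items are individually labelled; an ingredient notice is displayed. However, paragraphs (h)–(i) must be considered: (h) operates against (c): a current Category 5 Clearance is held. (i), which would lift (h), does not operate here — no current General Certificate is held. So (c) is unavailable.
Exception (d)'s conditions are all satisfied: a current Tier 3 Certificate is held; the baseline figure is 496, less than the 558 limit. Turning to paragraph (j): (j) operates against (d): the registered capacity is 340 units, meeting the 330 units threshold. Exception (d) does not apply.
Exception (e) is satisfied on its face — the reportable unit count is 18, less than the 22 limit; the seller is a natural person. Considering the limiting provisions: (k) would limit (e) — the reference index is 496, below the 576 limit — but (l) sets (k) aside: (l) operates against (k): some sales are to a restaurant for resale. (m) would limit (l) — the baked goods contain meat — but (n) sets (m) aside: (n) operates against (m): the compliance score is 106 points, meeting the 91 points threshold. (o) would limit (n) — a current Class 5 Clearance is held — but (p) sets (o) aside: (p) is engaged — a current Annual Exemption Letter is held. (q) would limit (p) — the coverage ratio is 15%, below the 16% limit — but (r) sets (q) aside: (r) is triggered — the qualifying period is 30 days, meeting the 25 days threshold. So (e) applies.

No — exception (e) applies; Elif is not required to hold a retail food licence.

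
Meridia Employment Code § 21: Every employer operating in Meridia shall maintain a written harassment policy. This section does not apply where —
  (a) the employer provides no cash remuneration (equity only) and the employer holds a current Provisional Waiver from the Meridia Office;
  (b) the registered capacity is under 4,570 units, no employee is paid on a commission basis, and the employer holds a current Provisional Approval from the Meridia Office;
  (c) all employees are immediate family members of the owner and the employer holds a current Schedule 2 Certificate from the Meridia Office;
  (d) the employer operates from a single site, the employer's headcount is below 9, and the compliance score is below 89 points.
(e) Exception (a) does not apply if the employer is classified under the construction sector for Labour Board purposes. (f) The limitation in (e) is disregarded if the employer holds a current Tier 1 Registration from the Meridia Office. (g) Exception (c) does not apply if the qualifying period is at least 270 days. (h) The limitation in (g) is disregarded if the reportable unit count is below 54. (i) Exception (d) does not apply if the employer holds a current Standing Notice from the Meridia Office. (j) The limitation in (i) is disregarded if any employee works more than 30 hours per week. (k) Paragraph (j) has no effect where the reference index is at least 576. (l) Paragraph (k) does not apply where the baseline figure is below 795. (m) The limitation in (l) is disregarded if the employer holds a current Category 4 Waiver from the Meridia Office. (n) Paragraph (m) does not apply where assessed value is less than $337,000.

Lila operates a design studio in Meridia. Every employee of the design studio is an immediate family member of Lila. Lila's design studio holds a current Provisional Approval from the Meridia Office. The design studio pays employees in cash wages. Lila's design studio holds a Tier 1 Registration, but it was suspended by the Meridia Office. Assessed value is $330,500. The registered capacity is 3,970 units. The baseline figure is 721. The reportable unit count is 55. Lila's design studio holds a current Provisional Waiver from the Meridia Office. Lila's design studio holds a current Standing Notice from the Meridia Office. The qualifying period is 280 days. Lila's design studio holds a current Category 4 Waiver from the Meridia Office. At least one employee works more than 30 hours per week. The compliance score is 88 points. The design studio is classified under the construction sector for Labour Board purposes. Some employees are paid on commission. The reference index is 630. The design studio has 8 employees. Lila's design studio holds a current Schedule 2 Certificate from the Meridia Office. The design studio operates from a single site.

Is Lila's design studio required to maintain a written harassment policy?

Exception (a) fails — employees are paid cash wages.
Exception (b) fails — some employees are paid on commission.
Exception (c)'s conditions are all satisfied: every employee is an immediate family member; a current Schedule 2 Certificate is held. However, paragraphs (g)–(h) must be considered: (g) applies — the qualifying period is 280 days, meeting the 270 days threshold. (h) is not triggered (the reportable unit count is 55, not below 54), so (g) stands. (c) is therefore removed.
All of (d)'s requirements are met (the employer operates from a single site; the employer's headcount is 8, below the 9 limit; the compliance score is 88 points, below the 89 points limit). Considering the limiting provisions: (i) would limit (d) — a current Standing Notice is held — but (j) sets (i) aside: (j) applies — at least one employee exceeds 30 hours/week. (k) is triggered (the reference index is 630, meeting the 576 threshold), but is itself disapplied by (l): (l) operates — the baseline figure is 721, below the 795 limit. (m) would limit (l) — a current Category 4 Waiver is held — but (n) sets (m) aside: (n) operates against (m): assessed value is $330,500, less than the $337,000 limit. (d) remains available.

No — exception (d) applies; Lila's design studio is not required to maintain a written harassment policy.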